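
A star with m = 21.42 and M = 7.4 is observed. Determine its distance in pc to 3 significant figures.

m − M = 5 log₁₀(d/10 pc)
21.42 − (7.4) = 14.02 = 5 log₁₀(d/10)
d = 10 × 10^(14.02/5) = 10 × 10^2.804 = 6368 pc.

6.37×10^3 pc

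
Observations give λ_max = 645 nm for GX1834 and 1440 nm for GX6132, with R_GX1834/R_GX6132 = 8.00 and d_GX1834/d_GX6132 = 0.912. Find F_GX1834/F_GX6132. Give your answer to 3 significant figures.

Wien's law: T_GX1834/T_GX6132 = λ_GX6132/λ_GX1834 = 1440/645 = 2.233.
L_GX1834/L_GX6132 = (R_GX1834/R_GX6132)²(T_GX1834/T_GX6132)⁴ = (8.00)²(2.233)⁴ = 1590.
F_GX1834/F_GX6132 = (L_GX1834/L_GX6132)/(d_GX1834/d_GX6132)² = 1590/(0.912)² = 1912.

1.91×10^3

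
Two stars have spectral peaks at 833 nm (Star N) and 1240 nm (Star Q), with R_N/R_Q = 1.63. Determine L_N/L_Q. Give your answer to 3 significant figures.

13.0

Wien's law gives T ∝ 1/λ_max, so T_N/T_Q = λ_Q/λ_N = 1240/833 = 1.489.
Then L ∝ R²T⁴ gives L_N/L_Q = (1.63)² × (1.489)⁴ = 2.657 × 4.910 = 13.05.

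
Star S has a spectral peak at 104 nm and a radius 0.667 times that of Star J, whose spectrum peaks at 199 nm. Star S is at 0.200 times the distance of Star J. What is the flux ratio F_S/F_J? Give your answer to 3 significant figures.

149

Wien's law: T_S/T_J = λ_J/λ_S = 199/104 = 1.913.
L_S/L_J = (R_S/R_J)²(T_S/T_J)⁴ = (0.667)²(1.913)⁴ = 5.964.
F_S/F_J = (L_S/L_J)/(d_S/d_J)² = 5.964/(0.200)² = 149.1.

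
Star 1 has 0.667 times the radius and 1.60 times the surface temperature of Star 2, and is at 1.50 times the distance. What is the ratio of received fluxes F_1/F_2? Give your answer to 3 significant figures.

L_1/L_2 = (R_1/R_2)²(T_1/T_2)⁴ = (0.667)² × (1.60)⁴ = 2.916.
F_1/F_2 = (L_1/L_2)/(d_1/d_2)² = 2.916 / (1.50)² = 1.296.

1.30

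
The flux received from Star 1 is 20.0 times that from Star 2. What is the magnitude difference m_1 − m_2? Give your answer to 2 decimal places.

-3.25

m_1 − m_2 = −2.5 log₁₀(F_1/F_2) = −2.5 log₁₀(20.0) = −2.5 × (1.301) = -3.253.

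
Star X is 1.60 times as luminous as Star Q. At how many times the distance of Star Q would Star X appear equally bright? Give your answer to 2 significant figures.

Equal flux requires L_X/d_X² = L_Q/d_Q², so d_X/d_Q = √(L_X/L_Q)
= √(1.60) = 1.265.

1.3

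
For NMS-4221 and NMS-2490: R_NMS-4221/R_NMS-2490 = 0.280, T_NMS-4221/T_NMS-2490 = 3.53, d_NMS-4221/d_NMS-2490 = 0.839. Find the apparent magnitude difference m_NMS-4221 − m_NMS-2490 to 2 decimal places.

-3.09

L_NMS-4221/L_NMS-2490 = (0.280)²(3.53)⁴ = 12.17.
F_NMS-4221/F_NMS-2490 = (L_NMS-4221/L_NMS-2490)/(d_NMS-4221/d_NMS-2490)² = 12.17/0.7039 = 17.29.
m_NMS-4221 − m_NMS-2490 = −2.5 log₁₀(17.29) = -3.09.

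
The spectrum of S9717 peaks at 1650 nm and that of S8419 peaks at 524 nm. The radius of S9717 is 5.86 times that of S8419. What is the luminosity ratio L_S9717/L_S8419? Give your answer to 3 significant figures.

Wien's law gives T ∝ 1/λ_max, so T_S9717/T_S8419 = λ_S8419/λ_S9717 = 524/1650 = 0.3176.
Then L ∝ R²T⁴ gives L_S9717/L_S8419 = (5.86)² × (0.3176)⁴ = 34.34 × 0.01017 = 0.3493.

0.349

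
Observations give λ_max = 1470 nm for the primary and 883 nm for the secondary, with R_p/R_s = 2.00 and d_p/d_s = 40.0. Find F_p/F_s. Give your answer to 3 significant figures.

3.25×10^-4

Wien's law: T_p/T_s = λ_s/λ_p = 883/1470 = 0.6007.
L_p/L_s = (R_p/R_s)²(T_p/T_s)⁴ = (2.00)²(0.6007)⁴ = 0.5208.
F_p/F_s = (L_p/L_s)/(d_p/d_s)² = 0.5208/(40.0)² = 3.255×10^-4.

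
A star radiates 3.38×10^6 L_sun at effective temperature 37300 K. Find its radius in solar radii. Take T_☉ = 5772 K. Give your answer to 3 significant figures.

44.0 solar radii

R/R_☉ = √(L/L_☉) / (T/T_☉)² = √(3.38×10^6) / (6.462)²
       = 1838 / 41.76 = 44.02.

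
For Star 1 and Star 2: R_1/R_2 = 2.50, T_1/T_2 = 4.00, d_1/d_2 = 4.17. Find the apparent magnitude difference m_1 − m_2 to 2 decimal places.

L_1/L_2 = (2.50)²(4.00)⁴ = 1600.
F_1/F_2 = (L_1/L_2)/(d_1/d_2)² = 1600/17.39 = 92.01.
m_1 − m_2 = −2.5 log₁₀(92.01) = -4.91.

-4.91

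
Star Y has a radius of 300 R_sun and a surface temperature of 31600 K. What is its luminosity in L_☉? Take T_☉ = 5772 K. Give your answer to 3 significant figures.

8.09×10^7 L_☉

L/L_☉ = (R/R_☉)² (T/T_☉)⁴ = (300)² × (31600/5772)⁴
       = 9.000×10^4 × (5.475)⁴ = 9.000×10^4 × 898.3 = 8.085×10^7.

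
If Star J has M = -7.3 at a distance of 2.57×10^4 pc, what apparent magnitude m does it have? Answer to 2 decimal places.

9.75

m = M + 5 log₁₀(d/10 pc) = -7.3 + 5 log₁₀(2.57×10^4/10)
  = -7.3 + 5 × 3.410 = -7.3 + 17.05 = 9.75.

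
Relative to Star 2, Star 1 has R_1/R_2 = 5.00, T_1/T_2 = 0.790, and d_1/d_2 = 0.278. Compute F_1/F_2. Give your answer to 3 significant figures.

L_1/L_2 = (R_1/R_2)²(T_1/T_2)⁴ = (5.00)² × (0.790)⁴ = 9.738.
F_1/F_2 = (L_1/L_2)/(d_1/d_2)² = 9.738 / (0.278)² = 126.0.

126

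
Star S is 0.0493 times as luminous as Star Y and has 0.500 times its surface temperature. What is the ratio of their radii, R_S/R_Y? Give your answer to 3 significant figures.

L ∝ R²T⁴ gives R ∝ √L / T², so
R_S/R_Y = √(0.0493) / (0.500)² = 0.2220 / 0.2500 = 0.8881.

0.888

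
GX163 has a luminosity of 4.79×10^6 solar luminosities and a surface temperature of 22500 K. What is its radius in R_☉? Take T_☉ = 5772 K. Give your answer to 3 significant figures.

R/R_☉ = √(L/L_☉) / (T/T_☉)² = √(4.79×10^6) / (3.898)²
       = 2189 / 15.20 = 144.0.

144 R_☉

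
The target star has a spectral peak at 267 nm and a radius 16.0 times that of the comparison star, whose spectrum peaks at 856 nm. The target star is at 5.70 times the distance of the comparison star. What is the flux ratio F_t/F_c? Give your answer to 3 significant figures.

832

Wien's law: T_t/T_c = λ_c/λ_t = 856/267 = 3.206.
L_t/L_c = (R_t/R_c)²(T_t/T_c)⁴ = (16.0)²(3.206)⁴ = 2.705×10^4.
F_t/F_c = (L_t/L_c)/(d_t/d_c)² = 2.705×10^4/(5.70)² = 832.4.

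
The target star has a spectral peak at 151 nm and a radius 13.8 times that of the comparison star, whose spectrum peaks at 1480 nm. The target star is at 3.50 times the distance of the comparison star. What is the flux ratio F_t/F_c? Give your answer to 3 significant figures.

1.43×10^5

Wien's law: T_t/T_c = λ_c/λ_t = 1480/151 = 9.801.
L_t/L_c = (R_t/R_c)²(T_t/T_c)⁴ = (13.8)²(9.801)⁴ = 1.758×10^6.
F_t/F_c = (L_t/L_c)/(d_t/d_c)² = 1.758×10^6/(3.50)² = 1.435×10^5.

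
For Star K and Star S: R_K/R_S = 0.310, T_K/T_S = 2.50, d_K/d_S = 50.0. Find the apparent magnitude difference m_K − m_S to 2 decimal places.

7.06

L_K/L_S = (0.310)²(2.50)⁴ = 3.754.
F_K/F_S = (L_K/L_S)/(d_K/d_S)² = 3.754/2500 = 0.001502.
m_K − m_S = −2.5 log₁₀(0.001502) = 7.06.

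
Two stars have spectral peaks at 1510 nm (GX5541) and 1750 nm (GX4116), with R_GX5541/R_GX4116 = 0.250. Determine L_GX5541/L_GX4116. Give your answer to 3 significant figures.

Wien's law gives T ∝ 1/λ_max, so T_GX5541/T_GX4116 = λ_GX4116/λ_GX5541 = 1750/1510 = 1.159.
Then L ∝ R²T⁴ gives L_GX5541/L_GX4116 = (0.250)² × (1.159)⁴ = 0.06250 × 1.804 = 0.1128.

0.113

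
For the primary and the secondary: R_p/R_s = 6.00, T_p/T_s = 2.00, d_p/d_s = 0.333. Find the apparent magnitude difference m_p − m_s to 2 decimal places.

-9.29

L_p/L_s = (6.00)²(2.00)⁴ = 576.0.
F_p/F_s = (L_p/L_s)/(d_p/d_s)² = 576.0/0.1109 = 5194.
m_p − m_s = −2.5 log₁₀(5194) = -9.29.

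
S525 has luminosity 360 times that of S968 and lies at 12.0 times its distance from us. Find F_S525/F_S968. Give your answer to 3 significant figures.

F = L/(4πd²), so F_S525/F_S968 = (L_S525/L_S968) / (d_S525/d_S968)²
= 360 / (12.0)² = 360 / 144.0 = 2.500.

2.50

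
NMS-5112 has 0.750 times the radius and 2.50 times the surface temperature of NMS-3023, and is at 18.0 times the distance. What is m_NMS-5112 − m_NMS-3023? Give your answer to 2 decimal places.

L_NMS-5112/L_NMS-3023 = (0.750)²(2.50)⁴ = 21.97.
F_NMS-5112/F_NMS-3023 = (L_NMS-5112/L_NMS-3023)/(d_NMS-5112/d_NMS-3023)² = 21.97/324.0 = 0.06782.
m_NMS-5112 − m_NMS-3023 = −2.5 log₁₀(0.06782) = 2.92.

2.92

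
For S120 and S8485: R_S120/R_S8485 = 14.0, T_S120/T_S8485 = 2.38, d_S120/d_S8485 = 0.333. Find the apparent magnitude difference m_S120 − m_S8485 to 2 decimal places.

L_S120/L_S8485 = (14.0)²(2.38)⁴ = 6289.
F_S120/F_S8485 = (L_S120/L_S8485)/(d_S120/d_S8485)² = 6289/0.1109 = 5.671×10^4.
m_S120 − m_S8485 = −2.5 log₁₀(5.671×10^4) = -11.88.

-11.88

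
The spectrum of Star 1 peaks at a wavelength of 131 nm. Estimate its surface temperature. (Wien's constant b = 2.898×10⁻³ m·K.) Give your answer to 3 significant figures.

T = b/λ_max = 2.898×10⁻³ / (131×10⁻⁹) = 2.212×10^4 K.

2.21×10^4 K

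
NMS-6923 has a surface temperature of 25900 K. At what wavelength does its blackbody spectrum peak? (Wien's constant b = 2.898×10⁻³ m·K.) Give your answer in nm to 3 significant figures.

112 nm

λ_max = b/T = 2.898×10⁻³ / 25900 = 1.12×10^-7 m = 111.9 nm.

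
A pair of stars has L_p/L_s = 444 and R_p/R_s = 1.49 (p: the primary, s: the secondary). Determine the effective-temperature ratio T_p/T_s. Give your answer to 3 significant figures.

L ∝ R²T⁴ gives T ∝ (L/R²)^(1/4), so
T_p/T_s = (444 / 1.49²)^(1/4) = (200.0)^(1/4) = 3.761.

3.76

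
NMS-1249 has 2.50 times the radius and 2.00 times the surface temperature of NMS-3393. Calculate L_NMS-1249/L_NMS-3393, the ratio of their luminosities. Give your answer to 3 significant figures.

100

From the Stefan–Boltzmann law, L ∝ R²T⁴, so
L_NMS-1249/L_NMS-3393 = (R_NMS-1249/R_NMS-3393)² (T_NMS-1249/T_NMS-3393)⁴ = (2.50)² × (2.00)⁴ = 6.250 × 16.00 = 100.0.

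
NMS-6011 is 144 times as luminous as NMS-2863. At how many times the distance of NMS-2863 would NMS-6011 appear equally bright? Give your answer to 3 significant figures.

12.0

Equal flux requires L_NMS-6011/d_NMS-6011² = L_NMS-2863/d_NMS-2863², so d_NMS-6011/d_NMS-2863 = √(L_NMS-6011/L_NMS-2863)
= √(144) = 12.00.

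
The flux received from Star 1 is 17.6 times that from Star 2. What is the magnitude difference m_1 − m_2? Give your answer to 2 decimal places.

-3.11

m_1 − m_2 = −2.5 log₁₀(F_1/F_2) = −2.5 log₁₀(17.6) = −2.5 × (1.246) = -3.114.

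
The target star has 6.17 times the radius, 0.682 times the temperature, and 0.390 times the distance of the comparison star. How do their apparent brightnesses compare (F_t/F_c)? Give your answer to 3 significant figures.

54.1

L_t/L_c = (R_t/R_c)²(T_t/T_c)⁴ = (6.17)² × (0.682)⁴ = 8.236.
F_t/F_c = (L_t/L_c)/(d_t/d_c)² = 8.236 / (0.390)² = 54.15.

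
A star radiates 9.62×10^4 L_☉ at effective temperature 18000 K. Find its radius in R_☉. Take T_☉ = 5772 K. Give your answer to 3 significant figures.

R/R_☉ = √(L/L_☉) / (T/T_☉)² = √(9.62×10^4) / (3.119)²
       = 310.2 / 9.725 = 31.89.

31.9 R_☉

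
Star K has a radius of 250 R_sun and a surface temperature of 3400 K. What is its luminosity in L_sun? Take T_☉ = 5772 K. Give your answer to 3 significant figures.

7.52×10^3 L_sun

L/L_☉ = (R/R_☉)² (T/T_☉)⁴ = (250)² × (3400/5772)⁴
       = 6.250×10^4 × (0.5891)⁴ = 6.250×10^4 × 0.1204 = 7525.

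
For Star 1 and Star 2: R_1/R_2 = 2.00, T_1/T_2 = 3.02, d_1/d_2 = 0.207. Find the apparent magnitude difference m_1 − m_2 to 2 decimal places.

L_1/L_2 = (2.00)²(3.02)⁴ = 332.7.
F_1/F_2 = (L_1/L_2)/(d_1/d_2)² = 332.7/0.04285 = 7765.
m_1 − m_2 = −2.5 log₁₀(7765) = -9.73.

-9.73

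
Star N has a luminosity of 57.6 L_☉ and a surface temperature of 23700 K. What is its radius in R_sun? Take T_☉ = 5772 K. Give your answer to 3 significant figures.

0.450 R_sun

R/R_☉ = √(L/L_☉) / (T/T_☉)² = √(57.6) / (4.106)²
       = 7.589 / 16.86 = 0.4502.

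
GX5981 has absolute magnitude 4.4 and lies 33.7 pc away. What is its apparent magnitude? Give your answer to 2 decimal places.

7.04

m = M + 5 log₁₀(d/10 pc) = 4.4 + 5 log₁₀(33.7/10)
  = 4.4 + 5 × 0.528 = 4.4 + 2.64 = 7.04.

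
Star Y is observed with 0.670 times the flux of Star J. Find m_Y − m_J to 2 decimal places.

m_Y − m_J = −2.5 log₁₀(F_Y/F_J) = −2.5 log₁₀(0.670) = −2.5 × (-0.174) = 0.435.

0.43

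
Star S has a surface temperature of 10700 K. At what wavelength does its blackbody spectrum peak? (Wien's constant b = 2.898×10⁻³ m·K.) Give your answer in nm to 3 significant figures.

λ_max = b/T = 2.898×10⁻³ / 10700 = 2.71×10^-7 m = 270.8 nm.

271 nm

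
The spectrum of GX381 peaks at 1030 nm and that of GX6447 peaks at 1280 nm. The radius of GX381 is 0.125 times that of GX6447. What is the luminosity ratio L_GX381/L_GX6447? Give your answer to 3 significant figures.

0.0373

Wien's law gives T ∝ 1/λ_max, so T_GX381/T_GX6447 = λ_GX6447/λ_GX381 = 1280/1030 = 1.243.
Then L ∝ R²T⁴ gives L_GX381/L_GX6447 = (0.125)² × (1.243)⁴ = 0.01562 × 2.385 = 0.03727.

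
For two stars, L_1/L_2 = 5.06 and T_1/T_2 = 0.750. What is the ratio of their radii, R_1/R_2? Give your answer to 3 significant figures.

L ∝ R²T⁴ gives R ∝ √L / T², so
R_1/R_2 = √(5.06) / (0.750)² = 2.249 / 0.5625 = 3.999.

4.00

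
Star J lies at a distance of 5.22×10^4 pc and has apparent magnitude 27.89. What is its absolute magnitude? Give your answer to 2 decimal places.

M = m − 5 log₁₀(d/10 pc) = 27.89 − 5 log₁₀(5.22×10^4/10)
  = 27.89 − 5 × 3.718 = 27.89 − 18.59 = 9.30.

9.30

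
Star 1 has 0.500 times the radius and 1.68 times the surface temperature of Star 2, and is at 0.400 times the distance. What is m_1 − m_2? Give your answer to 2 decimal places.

L_1/L_2 = (0.500)²(1.68)⁴ = 1.991.
F_1/F_2 = (L_1/L_2)/(d_1/d_2)² = 1.991/0.1600 = 12.45.
m_1 − m_2 = −2.5 log₁₀(12.45) = -2.74.

-2.74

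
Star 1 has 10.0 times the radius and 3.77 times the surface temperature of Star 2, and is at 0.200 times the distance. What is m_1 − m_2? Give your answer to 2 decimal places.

L_1/L_2 = (10.0)²(3.77)⁴ = 2.020×10^4.
F_1/F_2 = (L_1/L_2)/(d_1/d_2)² = 2.020×10^4/0.04000 = 5.050×10^5.
m_1 − m_2 = −2.5 log₁₀(5.050×10^5) = -14.26.

-14.26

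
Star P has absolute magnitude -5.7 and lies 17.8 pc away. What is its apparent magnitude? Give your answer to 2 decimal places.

-4.45

m = M + 5 log₁₀(d/10 pc) = -5.7 + 5 log₁₀(17.8/10)
  = -5.7 + 5 × 0.250 = -5.7 + 1.25 = -4.45.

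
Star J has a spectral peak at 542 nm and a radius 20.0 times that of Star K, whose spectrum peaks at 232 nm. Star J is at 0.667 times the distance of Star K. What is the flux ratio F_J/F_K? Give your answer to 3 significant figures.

30.2

Wien's law: T_J/T_K = λ_K/λ_J = 232/542 = 0.4280.
L_J/L_K = (R_J/R_K)²(T_J/T_K)⁴ = (20.0)²(0.4280)⁴ = 13.43.
F_J/F_K = (L_J/L_K)/(d_J/d_K)² = 13.43/(0.667)² = 30.18.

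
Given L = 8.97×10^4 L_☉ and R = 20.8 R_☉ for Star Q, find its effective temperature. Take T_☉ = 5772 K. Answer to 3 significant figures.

T/T_☉ = (L/L_☉)^(1/4) / (R/R_☉)^(1/2)
T = 5772 × (8.97×10^4)^(1/4) / √(20.8) = 5772 × 17.31 / 4.561 = 2.190×10^4 K.

2.19×10^4 K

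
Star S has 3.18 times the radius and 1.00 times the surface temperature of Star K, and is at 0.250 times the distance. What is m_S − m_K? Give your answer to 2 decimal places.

-5.52

L_S/L_K = (3.18)²(1.00)⁴ = 10.11.
F_S/F_K = (L_S/L_K)/(d_S/d_K)² = 10.11/0.06250 = 161.8.
m_S − m_K = −2.5 log₁₀(161.8) = -5.52.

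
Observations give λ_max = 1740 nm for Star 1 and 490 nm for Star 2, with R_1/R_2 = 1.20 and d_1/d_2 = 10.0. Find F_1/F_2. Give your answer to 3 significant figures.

9.06×10^-5

Wien's law: T_1/T_2 = λ_2/λ_1 = 490/1740 = 0.2816.
L_1/L_2 = (R_1/R_2)²(T_1/T_2)⁴ = (1.20)²(0.2816)⁴ = 0.009056.
F_1/F_2 = (L_1/L_2)/(d_1/d_2)² = 0.009056/(10.0)² = 9.056×10^-5.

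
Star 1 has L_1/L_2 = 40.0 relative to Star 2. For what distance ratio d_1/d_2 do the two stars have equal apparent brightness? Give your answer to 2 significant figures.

6.3

Equal flux requires L_1/d_1² = L_2/d_2², so d_1/d_2 = √(L_1/L_2)
= √(40.0) = 6.325.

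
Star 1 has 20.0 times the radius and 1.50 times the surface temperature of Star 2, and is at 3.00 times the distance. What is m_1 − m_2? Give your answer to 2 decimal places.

-5.88

L_1/L_2 = (20.0)²(1.50)⁴ = 2025.
F_1/F_2 = (L_1/L_2)/(d_1/d_2)² = 2025/9.000 = 225.0.
m_1 − m_2 = −2.5 log₁₀(225.0) = -5.88.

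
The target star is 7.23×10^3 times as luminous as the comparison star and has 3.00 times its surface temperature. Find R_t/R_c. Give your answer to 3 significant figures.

9.45

L ∝ R²T⁴ gives R ∝ √L / T², so
R_t/R_c = √(7.23×10^3) / (3.00)² = 85.03 / 9.000 = 9.448.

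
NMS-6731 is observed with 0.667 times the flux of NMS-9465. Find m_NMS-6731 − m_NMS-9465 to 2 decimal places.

m_NMS-6731 − m_NMS-9465 = −2.5 log₁₀(F_NMS-6731/F_NMS-9465) = −2.5 log₁₀(0.667) = −2.5 × (-0.176) = 0.440.

0.44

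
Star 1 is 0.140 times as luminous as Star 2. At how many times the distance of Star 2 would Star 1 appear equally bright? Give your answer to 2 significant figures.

0.37

Equal flux requires L_1/d_1² = L_2/d_2², so d_1/d_2 = √(L_1/L_2)
= √(0.140) = 0.3742.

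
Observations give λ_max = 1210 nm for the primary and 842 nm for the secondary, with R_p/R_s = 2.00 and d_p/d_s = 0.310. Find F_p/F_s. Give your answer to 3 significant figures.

9.76

Wien's law: T_p/T_s = λ_s/λ_p = 842/1210 = 0.6959.
L_p/L_s = (R_p/R_s)²(T_p/T_s)⁴ = (2.00)²(0.6959)⁴ = 0.9379.
F_p/F_s = (L_p/L_s)/(d_p/d_s)² = 0.9379/(0.310)² = 9.760.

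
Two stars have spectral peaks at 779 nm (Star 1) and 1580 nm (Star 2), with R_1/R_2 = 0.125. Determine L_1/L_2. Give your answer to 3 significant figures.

Wien's law gives T ∝ 1/λ_max, so T_1/T_2 = λ_2/λ_1 = 1580/779 = 2.028.
Then L ∝ R²T⁴ gives L_1/L_2 = (0.125)² × (2.028)⁴ = 0.01562 × 16.92 = 0.2644.

0.264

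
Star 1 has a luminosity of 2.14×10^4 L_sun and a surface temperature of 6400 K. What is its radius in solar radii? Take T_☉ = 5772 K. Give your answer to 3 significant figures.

R/R_☉ = √(L/L_☉) / (T/T_☉)² = √(2.14×10^4) / (1.109)²
       = 146.3 / 1.229 = 119.0.

119 solar radii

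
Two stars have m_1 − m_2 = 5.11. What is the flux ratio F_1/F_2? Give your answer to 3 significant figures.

0.00904

F_1/F_2 = 10^(−(m_1 − m_2)/2.5) = 10^(-5.11/2.5) = 10^-2.044 = 0.009036.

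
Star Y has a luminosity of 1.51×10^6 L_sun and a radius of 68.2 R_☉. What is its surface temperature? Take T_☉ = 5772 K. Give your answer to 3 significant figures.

2.45×10^4 K

T/T_☉ = (L/L_☉)^(1/4) / (R/R_☉)^(1/2)
T = 5772 × (1.51×10^6)^(1/4) / √(68.2) = 5772 × 35.05 / 8.258 = 2.450×10^4 K.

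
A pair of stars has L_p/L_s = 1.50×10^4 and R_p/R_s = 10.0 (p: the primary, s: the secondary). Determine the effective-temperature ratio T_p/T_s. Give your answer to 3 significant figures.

3.50

L ∝ R²T⁴ gives T ∝ (L/R²)^(1/4), so
T_p/T_s = (1.50×10^4 / 10.0²)^(1/4) = (150.0)^(1/4) = 3.500.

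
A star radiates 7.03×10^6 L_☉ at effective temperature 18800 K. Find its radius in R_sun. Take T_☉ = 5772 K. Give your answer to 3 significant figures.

250 R_sun

R/R_☉ = √(L/L_☉) / (T/T_☉)² = √(7.03×10^6) / (3.257)²
       = 2651 / 10.61 = 249.9.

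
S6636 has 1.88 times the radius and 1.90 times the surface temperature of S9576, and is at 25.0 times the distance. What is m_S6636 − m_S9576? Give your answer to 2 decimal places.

2.83

L_S6636/L_S9576 = (1.88)²(1.90)⁴ = 46.06.
F_S6636/F_S9576 = (L_S6636/L_S9576)/(d_S6636/d_S9576)² = 46.06/625.0 = 0.07370.
m_S6636 − m_S9576 = −2.5 log₁₀(0.07370) = 2.83.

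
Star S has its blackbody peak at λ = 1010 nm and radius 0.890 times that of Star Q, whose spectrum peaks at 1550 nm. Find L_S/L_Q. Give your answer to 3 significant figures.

4.39

Wien's law gives T ∝ 1/λ_max, so T_S/T_Q = λ_Q/λ_S = 1550/1010 = 1.535.
Then L ∝ R²T⁴ gives L_S/L_Q = (0.890)² × (1.535)⁴ = 0.7921 × 5.547 = 4.394.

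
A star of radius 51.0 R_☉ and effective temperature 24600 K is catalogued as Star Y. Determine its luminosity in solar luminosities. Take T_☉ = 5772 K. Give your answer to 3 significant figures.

8.58×10^5 solar luminosities

L/L_☉ = (R/R_☉)² (T/T_☉)⁴ = (51.0)² × (24600/5772)⁴
       = 2601 × (4.262)⁴ = 2601 × 329.9 = 8.582×10^5.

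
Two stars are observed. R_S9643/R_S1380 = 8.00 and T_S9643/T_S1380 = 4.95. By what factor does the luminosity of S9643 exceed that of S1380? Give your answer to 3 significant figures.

3.84×10^4

From the Stefan–Boltzmann law, L ∝ R²T⁴, so
L_S9643/L_S1380 = (R_S9643/R_S1380)² (T_S9643/T_S1380)⁴ = (8.00)² × (4.95)⁴ = 64.00 × 600.4 = 3.842×10^4.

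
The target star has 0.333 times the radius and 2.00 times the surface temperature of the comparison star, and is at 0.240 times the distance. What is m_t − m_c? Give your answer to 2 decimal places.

-3.72

L_t/L_c = (0.333)²(2.00)⁴ = 1.774.
F_t/F_c = (L_t/L_c)/(d_t/d_c)² = 1.774/0.05760 = 30.80.
m_t − m_c = −2.5 log₁₀(30.80) = -3.72.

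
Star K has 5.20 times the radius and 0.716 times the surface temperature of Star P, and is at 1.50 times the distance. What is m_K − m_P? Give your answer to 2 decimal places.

L_K/L_P = (5.20)²(0.716)⁴ = 7.107.
F_K/F_P = (L_K/L_P)/(d_K/d_P)² = 7.107/2.250 = 3.158.
m_K − m_P = −2.5 log₁₀(3.158) = -1.25.

-1.25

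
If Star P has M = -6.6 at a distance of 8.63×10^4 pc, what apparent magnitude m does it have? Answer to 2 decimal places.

m = M + 5 log₁₀(d/10 pc) = -6.6 + 5 log₁₀(8.63×10^4/10)
  = -6.6 + 5 × 3.936 = -6.6 + 19.68 = 13.08.

13.08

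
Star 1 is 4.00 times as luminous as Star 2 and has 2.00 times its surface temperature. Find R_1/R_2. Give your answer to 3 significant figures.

0.500

L ∝ R²T⁴ gives R ∝ √L / T², so
R_1/R_2 = √(4.00) / (2.00)² = 2.000 / 4.000 = 0.5000.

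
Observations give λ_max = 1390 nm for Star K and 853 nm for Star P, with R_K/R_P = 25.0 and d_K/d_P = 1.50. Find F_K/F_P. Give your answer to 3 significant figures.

Wien's law: T_K/T_P = λ_P/λ_K = 853/1390 = 0.6137.
L_K/L_P = (R_K/R_P)²(T_K/T_P)⁴ = (25.0)²(0.6137)⁴ = 88.64.
F_K/F_P = (L_K/L_P)/(d_K/d_P)² = 88.64/(1.50)² = 39.39.

39.4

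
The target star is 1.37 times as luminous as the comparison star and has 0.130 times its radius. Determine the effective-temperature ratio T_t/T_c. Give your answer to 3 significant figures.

3.00

L ∝ R²T⁴ gives T ∝ (L/R²)^(1/4), so
T_t/T_c = (1.37 / 0.130²)^(1/4) = (81.07)^(1/4) = 3.001.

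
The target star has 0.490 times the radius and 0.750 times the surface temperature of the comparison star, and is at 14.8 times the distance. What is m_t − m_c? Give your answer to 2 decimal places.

8.65

L_t/L_c = (0.490)²(0.750)⁴ = 0.07597.
F_t/F_c = (L_t/L_c)/(d_t/d_c)² = 0.07597/219.0 = 3.468×10^-4.
m_t − m_c = −2.5 log₁₀(3.468×10^-4) = 8.65.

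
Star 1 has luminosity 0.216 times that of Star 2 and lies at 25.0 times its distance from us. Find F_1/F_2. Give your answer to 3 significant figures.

F = L/(4πd²), so F_1/F_2 = (L_1/L_2) / (d_1/d_2)²
= 0.216 / (25.0)² = 0.216 / 625.0 = 3.456×10^-4.

3.46×10^-4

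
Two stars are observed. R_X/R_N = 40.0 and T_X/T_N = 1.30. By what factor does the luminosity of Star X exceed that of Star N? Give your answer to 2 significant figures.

From the Stefan–Boltzmann law, L ∝ R²T⁴, so
L_X/L_N = (R_X/R_N)² (T_X/T_N)⁴ = (40.0)² × (1.30)⁴ = 1600 × 2.856 = 4570.

4.6×10^3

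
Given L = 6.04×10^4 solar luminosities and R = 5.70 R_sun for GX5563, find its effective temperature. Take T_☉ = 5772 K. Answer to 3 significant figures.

3.79×10^4 K

T/T_☉ = (L/L_☉)^(1/4) / (R/R_☉)^(1/2)
T = 5772 × (6.04×10^4)^(1/4) / √(5.70) = 5772 × 15.68 / 2.387 = 3.790×10^4 K.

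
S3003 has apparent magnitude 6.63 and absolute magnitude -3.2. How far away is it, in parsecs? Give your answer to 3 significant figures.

925 pc

m − M = 5 log₁₀(d/10 pc)
6.63 − (-3.2) = 9.83 = 5 log₁₀(d/10)
d = 10 × 10^(9.83/5) = 10 × 10^1.966 = 924.7 pc.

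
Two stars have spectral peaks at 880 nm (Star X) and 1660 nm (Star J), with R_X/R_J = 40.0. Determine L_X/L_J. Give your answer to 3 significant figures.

2.03×10^4

Wien's law gives T ∝ 1/λ_max, so T_X/T_J = λ_J/λ_X = 1660/880 = 1.886.
Then L ∝ R²T⁴ gives L_X/L_J = (40.0)² × (1.886)⁴ = 1600 × 12.66 = 2.026×10^4.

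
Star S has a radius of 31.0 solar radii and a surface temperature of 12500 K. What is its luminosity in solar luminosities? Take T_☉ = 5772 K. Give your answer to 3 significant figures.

L/L_☉ = (R/R_☉)² (T/T_☉)⁴ = (31.0)² × (12500/5772)⁴
       = 961.0 × (2.166)⁴ = 961.0 × 22.00 = 2.114×10^4.

2.11×10^4 solar luminosities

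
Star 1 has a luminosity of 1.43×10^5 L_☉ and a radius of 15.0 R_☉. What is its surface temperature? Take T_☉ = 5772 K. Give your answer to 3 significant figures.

2.90×10^4 K

T/T_☉ = (L/L_☉)^(1/4) / (R/R_☉)^(1/2)
T = 5772 × (1.43×10^5)^(1/4) / √(15.0) = 5772 × 19.45 / 3.873 = 2.898×10^4 K.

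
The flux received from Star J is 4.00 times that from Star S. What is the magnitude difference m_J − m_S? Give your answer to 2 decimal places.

m_J − m_S = −2.5 log₁₀(F_J/F_S) = −2.5 log₁₀(4.00) = −2.5 × (0.602) = -1.505.

-1.51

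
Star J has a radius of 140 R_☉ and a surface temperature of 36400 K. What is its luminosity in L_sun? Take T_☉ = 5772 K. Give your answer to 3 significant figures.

3.10×10^7 L_sun

L/L_☉ = (R/R_☉)² (T/T_☉)⁴ = (140)² × (36400/5772)⁴
       = 1.960×10^4 × (6.306)⁴ = 1.960×10^4 × 1582 = 3.100×10^7.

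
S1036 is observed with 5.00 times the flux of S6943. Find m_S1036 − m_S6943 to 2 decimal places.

-1.75

m_S1036 − m_S6943 = −2.5 log₁₀(F_S1036/F_S6943) = −2.5 log₁₀(5.00) = −2.5 × (0.699) = -1.747.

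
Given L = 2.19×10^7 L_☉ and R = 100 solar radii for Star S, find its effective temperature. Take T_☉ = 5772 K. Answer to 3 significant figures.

T/T_☉ = (L/L_☉)^(1/4) / (R/R_☉)^(1/2)
T = 5772 × (2.19×10^7)^(1/4) / √(100) = 5772 × 68.41 / 10.00 = 3.949×10^4 K.

3.95×10^4 K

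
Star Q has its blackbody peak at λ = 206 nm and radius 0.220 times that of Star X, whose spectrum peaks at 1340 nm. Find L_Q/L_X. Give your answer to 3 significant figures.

Wien's law gives T ∝ 1/λ_max, so T_Q/T_X = λ_X/λ_Q = 1340/206 = 6.505.
Then L ∝ R²T⁴ gives L_Q/L_X = (0.220)² × (6.505)⁴ = 0.04840 × 1790 = 86.66.

86.7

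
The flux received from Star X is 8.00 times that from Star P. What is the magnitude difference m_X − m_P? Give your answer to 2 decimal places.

m_X − m_P = −2.5 log₁₀(F_X/F_P) = −2.5 log₁₀(8.00) = −2.5 × (0.903) = -2.258.

-2.26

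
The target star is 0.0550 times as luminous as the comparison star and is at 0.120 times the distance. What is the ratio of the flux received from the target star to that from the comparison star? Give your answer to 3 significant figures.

F = L/(4πd²), so F_t/F_c = (L_t/L_c) / (d_t/d_c)²
= 0.0550 / (0.120)² = 0.0550 / 0.01440 = 3.819.

3.82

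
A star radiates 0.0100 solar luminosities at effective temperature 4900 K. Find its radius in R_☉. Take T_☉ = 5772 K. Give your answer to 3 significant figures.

0.139 R_☉

R/R_☉ = √(L/L_☉) / (T/T_☉)² = √(0.0100) / (0.8489)²
       = 0.1000 / 0.7207 = 0.1388.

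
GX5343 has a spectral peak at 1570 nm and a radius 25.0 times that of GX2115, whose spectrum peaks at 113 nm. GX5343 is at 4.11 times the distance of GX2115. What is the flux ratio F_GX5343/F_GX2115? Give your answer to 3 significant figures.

Wien's law: T_GX5343/T_GX2115 = λ_GX2115/λ_GX5343 = 113/1570 = 0.07197.
L_GX5343/L_GX2115 = (R_GX5343/R_GX2115)²(T_GX5343/T_GX2115)⁴ = (25.0)²(0.07197)⁴ = 0.01677.
F_GX5343/F_GX2115 = (L_GX5343/L_GX2115)/(d_GX5343/d_GX2115)² = 0.01677/(4.11)² = 9.929×10^-4.

9.93×10^-4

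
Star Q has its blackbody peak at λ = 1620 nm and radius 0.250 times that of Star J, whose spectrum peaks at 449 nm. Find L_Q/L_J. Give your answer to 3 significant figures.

Wien's law gives T ∝ 1/λ_max, so T_Q/T_J = λ_J/λ_Q = 449/1620 = 0.2772.
Then L ∝ R²T⁴ gives L_Q/L_J = (0.250)² × (0.2772)⁴ = 0.06250 × 0.005901 = 3.688×10^-4.

3.69×10^-4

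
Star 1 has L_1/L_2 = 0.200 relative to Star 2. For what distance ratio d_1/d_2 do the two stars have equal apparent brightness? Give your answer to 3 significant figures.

0.447

Equal flux requires L_1/d_1² = L_2/d_2², so d_1/d_2 = √(L_1/L_2)
= √(0.200) = 0.4472.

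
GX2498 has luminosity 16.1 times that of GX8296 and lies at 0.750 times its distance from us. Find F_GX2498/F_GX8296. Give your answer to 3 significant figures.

28.6

F = L/(4πd²), so F_GX2498/F_GX8296 = (L_GX2498/L_GX8296) / (d_GX2498/d_GX8296)²
= 16.1 / (0.750)² = 16.1 / 0.5625 = 28.62.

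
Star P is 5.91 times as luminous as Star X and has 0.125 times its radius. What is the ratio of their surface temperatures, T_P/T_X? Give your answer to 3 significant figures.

4.41

L ∝ R²T⁴ gives T ∝ (L/R²)^(1/4), so
T_P/T_X = (5.91 / 0.125²)^(1/4) = (378.2)^(1/4) = 4.410.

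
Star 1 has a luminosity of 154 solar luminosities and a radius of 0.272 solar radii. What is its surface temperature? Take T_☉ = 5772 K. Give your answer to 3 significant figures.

3.90×10^4 K

T/T_☉ = (L/L_☉)^(1/4) / (R/R_☉)^(1/2)
T = 5772 × (154)^(1/4) / √(0.272) = 5772 × 3.523 / 0.5215 = 3.899×10^4 K.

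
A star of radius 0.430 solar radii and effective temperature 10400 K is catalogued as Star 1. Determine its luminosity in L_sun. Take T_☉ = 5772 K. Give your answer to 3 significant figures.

1.95 L_sun

L/L_☉ = (R/R_☉)² (T/T_☉)⁴ = (0.430)² × (10400/5772)⁴
       = 0.1849 × (1.802)⁴ = 0.1849 × 10.54 = 1.949.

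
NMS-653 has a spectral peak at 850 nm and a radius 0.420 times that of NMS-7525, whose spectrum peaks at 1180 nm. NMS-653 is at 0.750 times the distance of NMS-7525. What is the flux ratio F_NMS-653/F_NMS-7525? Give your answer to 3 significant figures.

Wien's law: T_NMS-653/T_NMS-7525 = λ_NMS-7525/λ_NMS-653 = 1180/850 = 1.388.
L_NMS-653/L_NMS-7525 = (R_NMS-653/R_NMS-7525)²(T_NMS-653/T_NMS-7525)⁴ = (0.420)²(1.388)⁴ = 0.6552.
F_NMS-653/F_NMS-7525 = (L_NMS-653/L_NMS-7525)/(d_NMS-653/d_NMS-7525)² = 0.6552/(0.750)² = 1.165.

1.16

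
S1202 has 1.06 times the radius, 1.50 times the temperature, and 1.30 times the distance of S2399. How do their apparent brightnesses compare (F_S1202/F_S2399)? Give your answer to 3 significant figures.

3.37

L_S1202/L_S2399 = (R_S1202/R_S2399)²(T_S1202/T_S2399)⁴ = (1.06)² × (1.50)⁴ = 5.688.
F_S1202/F_S2399 = (L_S1202/L_S2399)/(d_S1202/d_S2399)² = 5.688 / (1.30)² = 3.366.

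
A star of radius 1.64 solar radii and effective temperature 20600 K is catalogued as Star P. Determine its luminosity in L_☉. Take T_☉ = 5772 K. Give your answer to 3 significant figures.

436 L_☉

L/L_☉ = (R/R_☉)² (T/T_☉)⁴ = (1.64)² × (20600/5772)⁴
       = 2.690 × (3.569)⁴ = 2.690 × 162.2 = 436.4.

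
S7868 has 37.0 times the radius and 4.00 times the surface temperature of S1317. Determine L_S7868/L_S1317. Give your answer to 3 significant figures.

From the Stefan–Boltzmann law, L ∝ R²T⁴, so
L_S7868/L_S1317 = (R_S7868/R_S1317)² (T_S7868/T_S1317)⁴ = (37.0)² × (4.00)⁴ = 1369 × 256.0 = 3.505×10^5.

3.50×10^5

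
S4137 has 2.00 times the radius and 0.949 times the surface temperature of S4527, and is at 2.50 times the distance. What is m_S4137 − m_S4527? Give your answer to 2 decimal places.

0.71

L_S4137/L_S4527 = (2.00)²(0.949)⁴ = 3.244.
F_S4137/F_S4527 = (L_S4137/L_S4527)/(d_S4137/d_S4527)² = 3.244/6.250 = 0.5191.
m_S4137 − m_S4527 = −2.5 log₁₀(0.5191) = 0.71.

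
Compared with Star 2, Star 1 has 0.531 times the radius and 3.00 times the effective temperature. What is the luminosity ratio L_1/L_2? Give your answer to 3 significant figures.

From the Stefan–Boltzmann law, L ∝ R²T⁴, so
L_1/L_2 = (R_1/R_2)² (T_1/T_2)⁴ = (0.531)² × (3.00)⁴ = 0.2820 × 81.00 = 22.84.

22.8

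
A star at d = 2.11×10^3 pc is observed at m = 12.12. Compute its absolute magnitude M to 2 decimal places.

M = m − 5 log₁₀(d/10 pc) = 12.12 − 5 log₁₀(2.11×10^3/10)
  = 12.12 − 5 × 2.324 = 12.12 − 11.62 = 0.50.

0.50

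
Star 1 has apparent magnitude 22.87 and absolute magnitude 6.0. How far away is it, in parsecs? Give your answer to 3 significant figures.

m − M = 5 log₁₀(d/10 pc)
22.87 − (6.0) = 16.87 = 5 log₁₀(d/10)
d = 10 × 10^(16.87/5) = 10 × 10^3.374 = 2.366×10^4 pc.

2.37×10^4 pc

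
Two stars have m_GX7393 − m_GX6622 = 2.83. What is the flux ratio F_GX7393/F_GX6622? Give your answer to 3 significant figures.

0.0738

F_GX7393/F_GX6622 = 10^(−(m_GX7393 − m_GX6622)/2.5) = 10^(-2.83/2.5) = 10^-1.132 = 0.07379.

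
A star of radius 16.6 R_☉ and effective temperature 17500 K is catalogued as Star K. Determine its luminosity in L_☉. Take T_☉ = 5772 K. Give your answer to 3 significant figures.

2.33×10^4 L_☉

L/L_☉ = (R/R_☉)² (T/T_☉)⁴ = (16.6)² × (17500/5772)⁴
       = 275.6 × (3.032)⁴ = 275.6 × 84.50 = 2.328×10^4.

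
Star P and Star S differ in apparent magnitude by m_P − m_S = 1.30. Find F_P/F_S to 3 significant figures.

F_P/F_S = 10^(−(m_P − m_S)/2.5) = 10^(-1.30/2.5) = 10^-0.520 = 0.3020.

0.302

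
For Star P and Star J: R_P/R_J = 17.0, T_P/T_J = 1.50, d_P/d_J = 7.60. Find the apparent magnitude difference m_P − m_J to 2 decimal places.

L_P/L_J = (17.0)²(1.50)⁴ = 1463.
F_P/F_J = (L_P/L_J)/(d_P/d_J)² = 1463/57.76 = 25.33.
m_P − m_J = −2.5 log₁₀(25.33) = -3.51.

-3.51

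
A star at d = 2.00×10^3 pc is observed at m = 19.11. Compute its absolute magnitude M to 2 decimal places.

M = m − 5 log₁₀(d/10 pc) = 19.11 − 5 log₁₀(2.00×10^3/10)
  = 19.11 − 5 × 2.301 = 19.11 − 11.51 = 7.60.

7.60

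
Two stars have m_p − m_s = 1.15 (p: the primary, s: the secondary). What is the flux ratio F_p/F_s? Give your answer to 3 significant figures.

0.347

F_p/F_s = 10^(−(m_p − m_s)/2.5) = 10^(-1.15/2.5) = 10^-0.460 = 0.3467.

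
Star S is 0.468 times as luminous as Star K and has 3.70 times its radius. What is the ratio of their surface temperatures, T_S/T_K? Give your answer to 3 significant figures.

0.430

L ∝ R²T⁴ gives T ∝ (L/R²)^(1/4), so
T_S/T_K = (0.468 / 3.70²)^(1/4) = (0.03419)^(1/4) = 0.4300.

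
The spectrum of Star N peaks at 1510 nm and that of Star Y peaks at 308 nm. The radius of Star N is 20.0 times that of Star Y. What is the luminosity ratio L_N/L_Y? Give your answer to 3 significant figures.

0.692

Wien's law gives T ∝ 1/λ_max, so T_N/T_Y = λ_Y/λ_N = 308/1510 = 0.2040.
Then L ∝ R²T⁴ gives L_N/L_Y = (20.0)² × (0.2040)⁴ = 400.0 × 0.001731 = 0.6924.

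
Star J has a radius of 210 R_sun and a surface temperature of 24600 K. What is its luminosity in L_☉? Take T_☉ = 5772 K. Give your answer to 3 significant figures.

L/L_☉ = (R/R_☉)² (T/T_☉)⁴ = (210)² × (24600/5772)⁴
       = 4.410×10^4 × (4.262)⁴ = 4.410×10^4 × 329.9 = 1.455×10^7.

1.46×10^7 L_☉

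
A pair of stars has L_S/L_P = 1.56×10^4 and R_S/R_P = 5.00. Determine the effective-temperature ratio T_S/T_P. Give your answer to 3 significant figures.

5.00

L ∝ R²T⁴ gives T ∝ (L/R²)^(1/4), so
T_S/T_P = (1.56×10^4 / 5.00²)^(1/4) = (624.0)^(1/4) = 4.998.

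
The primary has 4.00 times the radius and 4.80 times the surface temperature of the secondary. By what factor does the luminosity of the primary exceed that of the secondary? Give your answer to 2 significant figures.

8.5×10^3

From the Stefan–Boltzmann law, L ∝ R²T⁴, so
L_p/L_s = (R_p/R_s)² (T_p/T_s)⁴ = (4.00)² × (4.80)⁴ = 16.00 × 530.8 = 8493.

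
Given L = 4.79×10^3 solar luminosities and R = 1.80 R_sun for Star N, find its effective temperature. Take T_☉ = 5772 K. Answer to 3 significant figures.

3.58×10^4 K

T/T_☉ = (L/L_☉)^(1/4) / (R/R_☉)^(1/2)
T = 5772 × (4.79×10^3)^(1/4) / √(1.80) = 5772 × 8.319 / 1.342 = 3.579×10^4 K.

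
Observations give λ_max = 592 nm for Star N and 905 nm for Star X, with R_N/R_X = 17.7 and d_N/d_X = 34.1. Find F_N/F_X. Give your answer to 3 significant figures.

1.47

Wien's law: T_N/T_X = λ_X/λ_N = 905/592 = 1.529.
L_N/L_X = (R_N/R_X)²(T_N/T_X)⁴ = (17.7)²(1.529)⁴ = 1711.
F_N/F_X = (L_N/L_X)/(d_N/d_X)² = 1711/(34.1)² = 1.471.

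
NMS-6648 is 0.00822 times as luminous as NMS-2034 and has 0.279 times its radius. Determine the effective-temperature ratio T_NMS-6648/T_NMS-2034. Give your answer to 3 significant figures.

L ∝ R²T⁴ gives T ∝ (L/R²)^(1/4), so
T_NMS-6648/T_NMS-2034 = (0.00822 / 0.279²)^(1/4) = (0.1056)^(1/4) = 0.5701.

0.570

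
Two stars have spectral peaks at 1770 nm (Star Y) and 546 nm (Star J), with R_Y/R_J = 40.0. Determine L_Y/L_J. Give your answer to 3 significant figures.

Wien's law gives T ∝ 1/λ_max, so T_Y/T_J = λ_J/λ_Y = 546/1770 = 0.3085.
Then L ∝ R²T⁴ gives L_Y/L_J = (40.0)² × (0.3085)⁴ = 1600 × 0.009055 = 14.49.

14.5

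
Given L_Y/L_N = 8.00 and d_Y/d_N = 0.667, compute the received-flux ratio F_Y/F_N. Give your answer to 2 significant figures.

18

F = L/(4πd²), so F_Y/F_N = (L_Y/L_N) / (d_Y/d_N)²
= 8.00 / (0.667)² = 8.00 / 0.4449 = 17.98.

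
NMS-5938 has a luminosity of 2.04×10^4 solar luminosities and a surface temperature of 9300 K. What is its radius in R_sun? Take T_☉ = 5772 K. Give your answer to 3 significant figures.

R/R_☉ = √(L/L_☉) / (T/T_☉)² = √(2.04×10^4) / (1.611)²
       = 142.8 / 2.596 = 55.02.

55.0 R_sun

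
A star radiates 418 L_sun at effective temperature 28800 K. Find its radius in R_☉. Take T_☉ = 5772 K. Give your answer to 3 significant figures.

R/R_☉ = √(L/L_☉) / (T/T_☉)² = √(418) / (4.990)²
       = 20.45 / 24.90 = 0.8212.

0.821 R_☉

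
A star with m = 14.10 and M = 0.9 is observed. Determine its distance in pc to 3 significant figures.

m − M = 5 log₁₀(d/10 pc)
14.10 − (0.9) = 13.20 = 5 log₁₀(d/10)
d = 10 × 10^(13.20/5) = 10 × 10^2.640 = 4365 pc.

4.37×10^3 pc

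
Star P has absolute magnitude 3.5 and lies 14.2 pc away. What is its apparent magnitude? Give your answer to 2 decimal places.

m = M + 5 log₁₀(d/10 pc) = 3.5 + 5 log₁₀(14.2/10)
  = 3.5 + 5 × 0.152 = 3.5 + 0.76 = 4.26.

4.26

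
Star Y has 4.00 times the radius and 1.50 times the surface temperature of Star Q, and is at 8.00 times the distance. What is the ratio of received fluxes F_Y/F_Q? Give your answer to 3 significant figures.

1.27

L_Y/L_Q = (R_Y/R_Q)²(T_Y/T_Q)⁴ = (4.00)² × (1.50)⁴ = 81.00.
F_Y/F_Q = (L_Y/L_Q)/(d_Y/d_Q)² = 81.00 / (8.00)² = 1.266.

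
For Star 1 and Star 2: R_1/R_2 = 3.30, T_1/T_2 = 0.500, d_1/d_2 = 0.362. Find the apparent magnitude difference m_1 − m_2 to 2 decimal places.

-1.79

L_1/L_2 = (3.30)²(0.500)⁴ = 0.6806.
F_1/F_2 = (L_1/L_2)/(d_1/d_2)² = 0.6806/0.1310 = 5.194.
m_1 − m_2 = −2.5 log₁₀(5.194) = -1.79.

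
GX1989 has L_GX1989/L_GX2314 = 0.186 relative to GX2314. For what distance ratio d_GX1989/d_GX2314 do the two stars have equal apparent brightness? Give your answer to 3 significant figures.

0.431

Equal flux requires L_GX1989/d_GX1989² = L_GX2314/d_GX2314², so d_GX1989/d_GX2314 = √(L_GX1989/L_GX2314)
= √(0.186) = 0.4313.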